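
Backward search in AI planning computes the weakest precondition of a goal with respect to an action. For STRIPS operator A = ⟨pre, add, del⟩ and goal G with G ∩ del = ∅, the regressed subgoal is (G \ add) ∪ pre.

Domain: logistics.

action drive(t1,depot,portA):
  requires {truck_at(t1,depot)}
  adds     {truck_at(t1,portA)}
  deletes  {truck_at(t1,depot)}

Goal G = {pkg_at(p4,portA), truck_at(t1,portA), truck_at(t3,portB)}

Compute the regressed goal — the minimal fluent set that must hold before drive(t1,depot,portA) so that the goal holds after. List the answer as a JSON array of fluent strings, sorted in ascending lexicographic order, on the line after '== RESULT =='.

Compute (G \ add) ∪ pre:
  G ∩ del = {}  (empty — regression defined)
  G \ add = {pkg_at(p4,portA), truck_at(t1,portA), truck_at(t3,portB)} \ {truck_at(t1,portA)} = {pkg_at(p4,portA), truck_at(t3,portB)}
  ∪ pre   = {pkg_at(p4,portA), truck_at(t3,portB)} ∪ {truck_at(t1,depot)}
          = {pkg_at(p4,portA), truck_at(t1,depot), truck_at(t3,portB)}

== RESULT ==
["pkg_at(p4,portA)", "truck_at(t1,depot)", "truck_at(t3,portB)"]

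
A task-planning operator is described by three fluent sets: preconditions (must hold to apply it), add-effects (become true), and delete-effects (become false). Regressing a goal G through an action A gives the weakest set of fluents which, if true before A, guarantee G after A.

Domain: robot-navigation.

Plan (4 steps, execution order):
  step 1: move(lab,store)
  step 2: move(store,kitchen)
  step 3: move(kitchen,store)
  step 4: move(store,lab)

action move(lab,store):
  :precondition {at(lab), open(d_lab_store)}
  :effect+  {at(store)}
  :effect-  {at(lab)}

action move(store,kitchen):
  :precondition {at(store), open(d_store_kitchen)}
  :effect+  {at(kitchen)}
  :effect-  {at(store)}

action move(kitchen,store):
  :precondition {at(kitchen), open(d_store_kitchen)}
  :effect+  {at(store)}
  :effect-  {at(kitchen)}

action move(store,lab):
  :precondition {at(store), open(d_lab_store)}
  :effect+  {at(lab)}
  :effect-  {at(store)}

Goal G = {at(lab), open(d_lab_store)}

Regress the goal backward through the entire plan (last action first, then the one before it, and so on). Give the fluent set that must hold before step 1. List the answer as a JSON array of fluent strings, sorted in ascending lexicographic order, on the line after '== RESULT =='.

Regress step by step:
  through step 4 (move(store,lab)): drop {at(lab)}, keep {open(d_lab_store)}, require {at(store), open(d_lab_store)}
    → {at(store), open(d_lab_store)}
  through step 3 (move(kitchen,store)): drop {at(store)}, keep {open(d_lab_store)}, require {at(kitchen), open(d_store_kitchen)}
    → {at(kitchen), open(d_lab_store), open(d_store_kitchen)}
  through step 2 (move(store,kitchen)): drop {at(kitchen)}, keep {open(d_lab_store), open(d_store_kitchen)}, require {at(store), open(d_store_kitchen)}
    → {at(store), open(d_lab_store), open(d_store_kitchen)}
  through step 1 (move(lab,store)): drop {at(store)}, keep {open(d_lab_store), open(d_store_kitchen)}, require {at(lab), open(d_lab_store)}
    → {at(lab), open(d_lab_store), open(d_store_kitchen)}

== RESULT ==
["at(lab)", "open(d_lab_store)", "open(d_store_kitchen)"]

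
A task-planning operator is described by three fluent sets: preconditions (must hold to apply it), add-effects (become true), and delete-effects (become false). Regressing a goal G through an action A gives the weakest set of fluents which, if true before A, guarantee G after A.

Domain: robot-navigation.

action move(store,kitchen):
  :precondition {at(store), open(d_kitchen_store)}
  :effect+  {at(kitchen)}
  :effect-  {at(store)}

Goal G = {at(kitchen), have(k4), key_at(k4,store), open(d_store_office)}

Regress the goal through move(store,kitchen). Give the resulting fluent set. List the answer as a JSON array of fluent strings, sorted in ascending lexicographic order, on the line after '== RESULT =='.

Regress:
  G ∩ del = {}  (empty — regression defined)
  G \ add = {at(kitchen), have(k4), key_at(k4,store), open(d_store_office)} \ {at(kitchen)} = {have(k4), key_at(k4,store), open(d_store_office)}
  ∪ pre   = {have(k4), key_at(k4,store), open(d_store_office)} ∪ {at(store), open(d_kitchen_store)}
          = {at(store), have(k4), key_at(k4,store), open(d_kitchen_store), open(d_store_office)}

== RESULT ==
["at(store)", "have(k4)", "key_at(k4,store)", "open(d_kitchen_store)", "open(d_store_office)"]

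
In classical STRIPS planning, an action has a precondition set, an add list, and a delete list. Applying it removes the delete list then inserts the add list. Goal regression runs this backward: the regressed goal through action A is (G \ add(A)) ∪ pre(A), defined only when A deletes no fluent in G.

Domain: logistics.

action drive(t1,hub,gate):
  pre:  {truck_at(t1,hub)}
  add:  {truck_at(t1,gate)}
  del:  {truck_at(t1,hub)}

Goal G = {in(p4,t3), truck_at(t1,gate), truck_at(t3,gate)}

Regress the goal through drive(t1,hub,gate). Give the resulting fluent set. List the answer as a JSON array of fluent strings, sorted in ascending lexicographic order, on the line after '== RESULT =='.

Compute (G \ add) ∪ pre:
  G ∩ del = {}  (empty — regression defined)
  G \ add = {in(p4,t3), truck_at(t1,gate), truck_at(t3,gate)} \ {truck_at(t1,gate)} = {in(p4,t3), truck_at(t3,gate)}
  ∪ pre   = {in(p4,t3), truck_at(t3,gate)} ∪ {truck_at(t1,hub)}
          = {in(p4,t3), truck_at(t1,hub), truck_at(t3,gate)}

== RESULT ==
["in(p4,t3)", "truck_at(t1,hub)", "truck_at(t3,gate)"]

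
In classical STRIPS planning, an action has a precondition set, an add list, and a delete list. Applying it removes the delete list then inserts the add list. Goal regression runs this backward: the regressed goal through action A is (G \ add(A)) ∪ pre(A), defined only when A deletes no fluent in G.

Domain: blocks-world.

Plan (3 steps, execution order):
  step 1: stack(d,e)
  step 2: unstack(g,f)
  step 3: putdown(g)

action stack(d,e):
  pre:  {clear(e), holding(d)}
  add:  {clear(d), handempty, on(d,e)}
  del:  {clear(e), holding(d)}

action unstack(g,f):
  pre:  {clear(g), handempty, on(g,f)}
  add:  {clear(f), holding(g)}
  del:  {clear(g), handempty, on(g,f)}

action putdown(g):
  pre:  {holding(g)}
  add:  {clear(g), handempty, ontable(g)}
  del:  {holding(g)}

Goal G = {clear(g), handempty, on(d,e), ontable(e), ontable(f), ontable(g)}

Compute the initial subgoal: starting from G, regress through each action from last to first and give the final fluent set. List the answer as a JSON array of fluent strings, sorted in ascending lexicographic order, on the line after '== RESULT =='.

Regress step by step:
  through step 3 (putdown(g)): drop {clear(g), handempty, ontable(g)}, keep {on(d,e), ontable(e), ontable(f)}, require {holding(g)}
    → {holding(g), on(d,e), ontable(e), ontable(f)}
  through step 2 (unstack(g,f)): drop {holding(g)}, keep {on(d,e), ontable(e), ontable(f)}, require {clear(g), handempty, on(g,f)}
    → {clear(g), handempty, on(d,e), on(g,f), ontable(e), ontable(f)}
  through step 1 (stack(d,e)): drop {handempty, on(d,e)}, keep {clear(g), on(g,f), ontable(e), ontable(f)}, require {clear(e), holding(d)}
    → {clear(e), clear(g), holding(d), on(g,f), ontable(e), ontable(f)}

== RESULT ==
["clear(e)", "clear(g)", "holding(d)", "on(g,f)", "ontable(e)", "ontable(f)"]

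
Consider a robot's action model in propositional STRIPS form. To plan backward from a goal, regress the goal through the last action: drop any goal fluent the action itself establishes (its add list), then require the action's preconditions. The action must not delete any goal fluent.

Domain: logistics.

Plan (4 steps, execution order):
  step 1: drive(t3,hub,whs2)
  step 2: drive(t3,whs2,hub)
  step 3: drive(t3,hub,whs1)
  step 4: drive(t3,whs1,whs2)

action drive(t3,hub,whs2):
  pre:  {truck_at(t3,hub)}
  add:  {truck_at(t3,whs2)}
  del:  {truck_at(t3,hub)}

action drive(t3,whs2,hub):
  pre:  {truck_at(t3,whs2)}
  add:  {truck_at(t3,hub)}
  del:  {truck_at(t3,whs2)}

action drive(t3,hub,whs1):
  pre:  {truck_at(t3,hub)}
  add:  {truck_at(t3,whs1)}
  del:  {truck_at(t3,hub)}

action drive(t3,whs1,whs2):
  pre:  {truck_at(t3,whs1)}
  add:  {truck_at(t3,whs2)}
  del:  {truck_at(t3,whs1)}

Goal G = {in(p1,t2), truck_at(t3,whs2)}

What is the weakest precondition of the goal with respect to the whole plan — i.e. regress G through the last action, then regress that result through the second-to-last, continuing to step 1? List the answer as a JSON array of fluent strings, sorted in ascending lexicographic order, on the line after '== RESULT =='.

Work backward from the goal:
  through step 4 (drive(t3,whs1,whs2)): drop {truck_at(t3,whs2)}, keep {in(p1,t2)}, require {truck_at(t3,whs1)}
    → {in(p1,t2), truck_at(t3,whs1)}
  through step 3 (drive(t3,hub,whs1)): drop {truck_at(t3,whs1)}, keep {in(p1,t2)}, require {truck_at(t3,hub)}
    → {in(p1,t2), truck_at(t3,hub)}
  through step 2 (drive(t3,whs2,hub)): drop {truck_at(t3,hub)}, keep {in(p1,t2)}, require {truck_at(t3,whs2)}
    → {in(p1,t2), truck_at(t3,whs2)}
  through step 1 (drive(t3,hub,whs2)): drop {truck_at(t3,whs2)}, keep {in(p1,t2)}, require {truck_at(t3,hub)}
    → {in(p1,t2), truck_at(t3,hub)}

== RESULT ==
["in(p1,t2)", "truck_at(t3,hub)"]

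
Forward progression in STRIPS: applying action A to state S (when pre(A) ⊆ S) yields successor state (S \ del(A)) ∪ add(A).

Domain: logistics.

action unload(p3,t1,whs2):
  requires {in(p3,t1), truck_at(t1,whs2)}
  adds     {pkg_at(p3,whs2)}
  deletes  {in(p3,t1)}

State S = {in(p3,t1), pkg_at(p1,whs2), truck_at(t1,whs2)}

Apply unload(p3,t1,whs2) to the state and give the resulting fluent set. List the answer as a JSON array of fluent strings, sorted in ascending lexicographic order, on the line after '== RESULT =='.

Progress:
  pre ⊆ S: {in(p3,t1), truck_at(t1,whs2)} ⊆ S  — applicable
  S \ del = {pkg_at(p1,whs2), truck_at(t1,whs2)}
  ∪ add   = {pkg_at(p1,whs2), pkg_at(p3,whs2), truck_at(t1,whs2)}

== RESULT ==
["pkg_at(p1,whs2)", "pkg_at(p3,whs2)", "truck_at(t1,whs2)"]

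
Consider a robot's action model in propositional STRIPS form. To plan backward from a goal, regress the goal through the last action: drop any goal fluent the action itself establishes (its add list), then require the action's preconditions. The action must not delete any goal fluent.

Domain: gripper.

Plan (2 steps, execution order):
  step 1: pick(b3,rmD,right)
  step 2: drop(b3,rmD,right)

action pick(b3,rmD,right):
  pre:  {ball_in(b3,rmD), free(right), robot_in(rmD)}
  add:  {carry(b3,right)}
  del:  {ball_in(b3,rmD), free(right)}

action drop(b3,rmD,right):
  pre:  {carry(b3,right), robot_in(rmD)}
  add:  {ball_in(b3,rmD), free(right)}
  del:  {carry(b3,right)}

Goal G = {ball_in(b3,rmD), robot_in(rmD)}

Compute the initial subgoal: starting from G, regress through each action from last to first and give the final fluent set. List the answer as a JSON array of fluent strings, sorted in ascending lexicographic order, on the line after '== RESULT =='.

Regress step by step:
  through step 2 (drop(b3,rmD,right)): drop {ball_in(b3,rmD)}, keep {robot_in(rmD)}, require {carry(b3,right), robot_in(rmD)}
    → {carry(b3,right), robot_in(rmD)}
  through step 1 (pick(b3,rmD,right)): drop {carry(b3,right)}, keep {robot_in(rmD)}, require {ball_in(b3,rmD), free(right), robot_in(rmD)}
    → {ball_in(b3,rmD), free(right), robot_in(rmD)}

== RESULT ==
["ball_in(b3,rmD)", "free(right)", "robot_in(rmD)"]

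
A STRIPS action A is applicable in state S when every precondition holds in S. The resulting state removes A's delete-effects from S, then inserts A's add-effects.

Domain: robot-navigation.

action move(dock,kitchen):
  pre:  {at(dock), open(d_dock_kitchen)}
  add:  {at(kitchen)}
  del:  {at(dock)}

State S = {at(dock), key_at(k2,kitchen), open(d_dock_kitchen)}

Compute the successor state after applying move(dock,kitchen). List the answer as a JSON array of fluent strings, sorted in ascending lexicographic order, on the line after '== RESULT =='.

Compute (S \ del) ∪ add:
  pre ⊆ S: {at(dock), open(d_dock_kitchen)} ⊆ S  — applicable
  S \ del = {key_at(k2,kitchen), open(d_dock_kitchen)}
  ∪ add   = {at(kitchen), key_at(k2,kitchen), open(d_dock_kitchen)}

== RESULT ==
["at(kitchen)", "key_at(k2,kitchen)", "open(d_dock_kitchen)"]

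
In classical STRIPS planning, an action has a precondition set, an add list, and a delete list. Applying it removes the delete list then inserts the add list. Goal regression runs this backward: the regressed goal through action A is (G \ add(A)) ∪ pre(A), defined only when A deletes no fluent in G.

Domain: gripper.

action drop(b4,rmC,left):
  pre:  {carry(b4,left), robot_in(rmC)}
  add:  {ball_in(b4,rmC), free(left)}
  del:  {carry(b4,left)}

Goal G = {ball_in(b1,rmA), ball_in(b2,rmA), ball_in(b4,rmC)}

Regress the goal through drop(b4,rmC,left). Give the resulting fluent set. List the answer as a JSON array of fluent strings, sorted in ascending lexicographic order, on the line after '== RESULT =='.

Compute (G \ add) ∪ pre:
  G ∩ del = {}  (empty — regression defined)
  G \ add = {ball_in(b1,rmA), ball_in(b2,rmA), ball_in(b4,rmC)} \ {ball_in(b4,rmC), free(left)} = {ball_in(b1,rmA), ball_in(b2,rmA)}
  ∪ pre   = {ball_in(b1,rmA), ball_in(b2,rmA)} ∪ {carry(b4,left), robot_in(rmC)}
          = {ball_in(b1,rmA), ball_in(b2,rmA), carry(b4,left), robot_in(rmC)}

== RESULT ==
["ball_in(b1,rmA)", "ball_in(b2,rmA)", "carry(b4,left)", "robot_in(rmC)"]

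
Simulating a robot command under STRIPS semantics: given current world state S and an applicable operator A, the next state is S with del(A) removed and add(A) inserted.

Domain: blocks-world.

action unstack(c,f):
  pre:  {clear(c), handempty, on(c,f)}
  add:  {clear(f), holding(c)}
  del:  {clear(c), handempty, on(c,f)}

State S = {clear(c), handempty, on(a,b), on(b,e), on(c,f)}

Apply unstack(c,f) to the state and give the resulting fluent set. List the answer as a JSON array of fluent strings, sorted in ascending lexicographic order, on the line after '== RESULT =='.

Compute (S \ del) ∪ add:
  pre ⊆ S: {clear(c), handempty, on(c,f)} ⊆ S  — applicable
  S \ del = {on(a,b), on(b,e)}
  ∪ add   = {clear(f), holding(c), on(a,b), on(b,e)}

== RESULT ==
["clear(f)", "holding(c)", "on(a,b)", "on(b,e)"]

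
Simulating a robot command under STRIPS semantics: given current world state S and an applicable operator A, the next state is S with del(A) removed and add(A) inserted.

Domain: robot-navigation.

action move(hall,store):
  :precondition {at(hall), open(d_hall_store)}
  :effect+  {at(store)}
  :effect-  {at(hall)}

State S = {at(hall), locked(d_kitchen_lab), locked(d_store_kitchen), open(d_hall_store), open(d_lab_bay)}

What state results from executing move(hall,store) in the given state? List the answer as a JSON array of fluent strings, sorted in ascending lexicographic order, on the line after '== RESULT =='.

Compute (S \ del) ∪ add:
  pre ⊆ S: {at(hall), open(d_hall_store)} ⊆ S  — applicable
  S \ del = {locked(d_kitchen_lab), locked(d_store_kitchen), open(d_hall_store), open(d_lab_bay)}
  ∪ add   = {at(store), locked(d_kitchen_lab), locked(d_store_kitchen), open(d_hall_store), open(d_lab_bay)}

== RESULT ==
["at(store)", "locked(d_kitchen_lab)", "locked(d_store_kitchen)", "open(d_hall_store)", "open(d_lab_bay)"]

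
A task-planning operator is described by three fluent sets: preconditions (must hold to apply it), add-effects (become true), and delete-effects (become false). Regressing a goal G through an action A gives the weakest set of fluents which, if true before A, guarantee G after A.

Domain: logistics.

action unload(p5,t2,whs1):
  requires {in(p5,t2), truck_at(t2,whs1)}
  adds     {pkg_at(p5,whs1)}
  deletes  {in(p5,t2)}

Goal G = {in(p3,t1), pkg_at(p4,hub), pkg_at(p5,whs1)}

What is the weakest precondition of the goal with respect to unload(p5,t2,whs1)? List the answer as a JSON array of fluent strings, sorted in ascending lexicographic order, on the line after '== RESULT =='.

Compute (G \ add) ∪ pre:
  G ∩ del = {}  (empty — regression defined)
  G \ add = {in(p3,t1), pkg_at(p4,hub), pkg_at(p5,whs1)} \ {pkg_at(p5,whs1)} = {in(p3,t1), pkg_at(p4,hub)}
  ∪ pre   = {in(p3,t1), pkg_at(p4,hub)} ∪ {in(p5,t2), truck_at(t2,whs1)}
          = {in(p3,t1), in(p5,t2), pkg_at(p4,hub), truck_at(t2,whs1)}

== RESULT ==
["in(p3,t1)", "in(p5,t2)", "pkg_at(p4,hub)", "truck_at(t2,whs1)"]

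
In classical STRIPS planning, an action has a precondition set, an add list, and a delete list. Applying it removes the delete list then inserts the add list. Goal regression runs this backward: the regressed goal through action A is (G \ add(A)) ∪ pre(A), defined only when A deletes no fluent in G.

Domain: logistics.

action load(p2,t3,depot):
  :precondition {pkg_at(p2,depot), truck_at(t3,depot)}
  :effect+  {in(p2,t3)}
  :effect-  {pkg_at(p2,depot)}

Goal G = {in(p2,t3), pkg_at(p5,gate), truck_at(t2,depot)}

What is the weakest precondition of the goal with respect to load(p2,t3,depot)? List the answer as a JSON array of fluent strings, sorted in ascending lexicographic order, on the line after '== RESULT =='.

Regress:
  G ∩ del = {}  (empty — regression defined)
  G \ add = {in(p2,t3), pkg_at(p5,gate), truck_at(t2,depot)} \ {in(p2,t3)} = {pkg_at(p5,gate), truck_at(t2,depot)}
  ∪ pre   = {pkg_at(p5,gate), truck_at(t2,depot)} ∪ {pkg_at(p2,depot), truck_at(t3,depot)}
          = {pkg_at(p2,depot), pkg_at(p5,gate), truck_at(t2,depot), truck_at(t3,depot)}

== RESULT ==
["pkg_at(p2,depot)", "pkg_at(p5,gate)", "truck_at(t2,depot)", "truck_at(t3,depot)"]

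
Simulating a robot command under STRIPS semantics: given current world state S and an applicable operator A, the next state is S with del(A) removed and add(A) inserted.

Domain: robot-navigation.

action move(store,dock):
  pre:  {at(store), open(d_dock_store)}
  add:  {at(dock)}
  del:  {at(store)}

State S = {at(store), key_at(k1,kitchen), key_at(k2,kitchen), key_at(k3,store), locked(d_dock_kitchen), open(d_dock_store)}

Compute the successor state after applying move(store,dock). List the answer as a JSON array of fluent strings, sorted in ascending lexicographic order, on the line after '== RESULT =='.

Progress:
  pre ⊆ S: {at(store), open(d_dock_store)} ⊆ S  — applicable
  S \ del = {key_at(k1,kitchen), key_at(k2,kitchen), key_at(k3,store), locked(d_dock_kitchen), open(d_dock_store)}
  ∪ add   = {at(dock), key_at(k1,kitchen), key_at(k2,kitchen), key_at(k3,store), locked(d_dock_kitchen), open(d_dock_store)}

== RESULT ==
["at(dock)", "key_at(k1,kitchen)", "key_at(k2,kitchen)", "key_at(k3,store)", "locked(d_dock_kitchen)", "open(d_dock_store)"]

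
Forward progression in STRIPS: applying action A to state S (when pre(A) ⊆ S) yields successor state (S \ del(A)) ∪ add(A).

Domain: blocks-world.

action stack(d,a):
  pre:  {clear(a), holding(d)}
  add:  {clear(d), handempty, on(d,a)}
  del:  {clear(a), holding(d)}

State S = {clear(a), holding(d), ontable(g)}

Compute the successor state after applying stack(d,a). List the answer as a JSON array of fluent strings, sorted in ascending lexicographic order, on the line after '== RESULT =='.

Progress:
  pre ⊆ S: {clear(a), holding(d)} ⊆ S  — applicable
  S \ del = {ontable(g)}
  ∪ add   = {clear(d), handempty, on(d,a), ontable(g)}

== RESULT ==
["clear(d)", "handempty", "on(d,a)", "ontable(g)"]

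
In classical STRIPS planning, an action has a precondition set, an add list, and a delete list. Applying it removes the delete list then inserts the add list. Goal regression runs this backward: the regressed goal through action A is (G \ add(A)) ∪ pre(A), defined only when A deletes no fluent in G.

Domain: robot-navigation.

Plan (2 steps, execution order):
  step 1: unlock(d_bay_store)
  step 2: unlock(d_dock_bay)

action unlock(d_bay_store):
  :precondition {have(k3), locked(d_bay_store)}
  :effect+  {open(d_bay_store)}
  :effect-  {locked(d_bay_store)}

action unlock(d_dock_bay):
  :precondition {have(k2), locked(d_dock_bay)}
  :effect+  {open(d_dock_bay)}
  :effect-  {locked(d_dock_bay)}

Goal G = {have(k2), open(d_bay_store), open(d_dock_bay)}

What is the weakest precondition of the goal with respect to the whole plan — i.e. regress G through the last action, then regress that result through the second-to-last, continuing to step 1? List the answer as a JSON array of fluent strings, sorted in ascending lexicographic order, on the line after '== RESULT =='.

Work backward from the goal:
  through step 2 (unlock(d_dock_bay)): drop {open(d_dock_bay)}, keep {have(k2), open(d_bay_store)}, require {have(k2), locked(d_dock_bay)}
    → {have(k2), locked(d_dock_bay), open(d_bay_store)}
  through step 1 (unlock(d_bay_store)): drop {open(d_bay_store)}, keep {have(k2), locked(d_dock_bay)}, require {have(k3), locked(d_bay_store)}
    → {have(k2), have(k3), locked(d_bay_store), locked(d_dock_bay)}

== RESULT ==
["have(k2)", "have(k3)", "locked(d_bay_store)", "locked(d_dock_bay)"]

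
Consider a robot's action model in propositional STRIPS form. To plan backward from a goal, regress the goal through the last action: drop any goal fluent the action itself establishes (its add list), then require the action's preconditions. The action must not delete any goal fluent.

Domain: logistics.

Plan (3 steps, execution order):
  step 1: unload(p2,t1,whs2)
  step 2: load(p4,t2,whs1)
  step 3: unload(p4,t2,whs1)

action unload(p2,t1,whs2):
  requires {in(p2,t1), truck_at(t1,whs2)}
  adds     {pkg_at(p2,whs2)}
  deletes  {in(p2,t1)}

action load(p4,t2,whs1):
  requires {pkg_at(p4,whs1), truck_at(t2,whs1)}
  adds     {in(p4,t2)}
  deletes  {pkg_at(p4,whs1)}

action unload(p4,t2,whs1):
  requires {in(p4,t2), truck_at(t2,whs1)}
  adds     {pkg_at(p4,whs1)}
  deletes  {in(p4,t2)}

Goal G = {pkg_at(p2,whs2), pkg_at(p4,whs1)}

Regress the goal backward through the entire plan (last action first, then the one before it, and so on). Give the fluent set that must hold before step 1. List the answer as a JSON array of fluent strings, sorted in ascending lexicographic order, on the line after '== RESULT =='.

Work backward from the goal:
  through step 3 (unload(p4,t2,whs1)): drop {pkg_at(p4,whs1)}, keep {pkg_at(p2,whs2)}, require {in(p4,t2), truck_at(t2,whs1)}
    → {in(p4,t2), pkg_at(p2,whs2), truck_at(t2,whs1)}
  through step 2 (load(p4,t2,whs1)): drop {in(p4,t2)}, keep {pkg_at(p2,whs2), truck_at(t2,whs1)}, require {pkg_at(p4,whs1), truck_at(t2,whs1)}
    → {pkg_at(p2,whs2), pkg_at(p4,whs1), truck_at(t2,whs1)}
  through step 1 (unload(p2,t1,whs2)): drop {pkg_at(p2,whs2)}, keep {pkg_at(p4,whs1), truck_at(t2,whs1)}, require {in(p2,t1), truck_at(t1,whs2)}
    → {in(p2,t1), pkg_at(p4,whs1), truck_at(t1,whs2), truck_at(t2,whs1)}

== RESULT ==
["in(p2,t1)", "pkg_at(p4,whs1)", "truck_at(t1,whs2)", "truck_at(t2,whs1)"]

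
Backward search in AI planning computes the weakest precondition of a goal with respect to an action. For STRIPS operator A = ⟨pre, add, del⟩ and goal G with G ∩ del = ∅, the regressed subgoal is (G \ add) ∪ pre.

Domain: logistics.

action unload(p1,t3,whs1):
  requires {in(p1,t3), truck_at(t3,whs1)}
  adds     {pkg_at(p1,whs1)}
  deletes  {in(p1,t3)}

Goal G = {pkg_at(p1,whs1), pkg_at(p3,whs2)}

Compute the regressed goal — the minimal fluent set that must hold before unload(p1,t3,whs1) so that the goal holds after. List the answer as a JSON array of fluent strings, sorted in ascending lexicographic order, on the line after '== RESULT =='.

Regress:
  G ∩ del = {}  (empty — regression defined)
  G \ add = {pkg_at(p1,whs1), pkg_at(p3,whs2)} \ {pkg_at(p1,whs1)} = {pkg_at(p3,whs2)}
  ∪ pre   = {pkg_at(p3,whs2)} ∪ {in(p1,t3), truck_at(t3,whs1)}
          = {in(p1,t3), pkg_at(p3,whs2), truck_at(t3,whs1)}

== RESULT ==
["in(p1,t3)", "pkg_at(p3,whs2)", "truck_at(t3,whs1)"]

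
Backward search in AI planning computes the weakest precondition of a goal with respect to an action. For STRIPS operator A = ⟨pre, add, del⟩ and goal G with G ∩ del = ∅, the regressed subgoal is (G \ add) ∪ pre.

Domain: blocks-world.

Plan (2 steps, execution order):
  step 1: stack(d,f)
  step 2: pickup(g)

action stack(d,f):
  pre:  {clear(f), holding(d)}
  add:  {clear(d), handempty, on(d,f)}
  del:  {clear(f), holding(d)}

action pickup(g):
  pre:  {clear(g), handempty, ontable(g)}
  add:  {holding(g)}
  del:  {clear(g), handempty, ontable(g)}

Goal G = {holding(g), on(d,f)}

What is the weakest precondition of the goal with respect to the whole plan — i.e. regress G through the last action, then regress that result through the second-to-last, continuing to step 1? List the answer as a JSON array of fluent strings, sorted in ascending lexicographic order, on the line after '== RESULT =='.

Work backward from the goal:
  through step 2 (pickup(g)): drop {holding(g)}, keep {on(d,f)}, require {clear(g), handempty, ontable(g)}
    → {clear(g), handempty, on(d,f), ontable(g)}
  through step 1 (stack(d,f)): drop {handempty, on(d,f)}, keep {clear(g), ontable(g)}, require {clear(f), holding(d)}
    → {clear(f), clear(g), holding(d), ontable(g)}

== RESULT ==
["clear(f)", "clear(g)", "holding(d)", "ontable(g)"]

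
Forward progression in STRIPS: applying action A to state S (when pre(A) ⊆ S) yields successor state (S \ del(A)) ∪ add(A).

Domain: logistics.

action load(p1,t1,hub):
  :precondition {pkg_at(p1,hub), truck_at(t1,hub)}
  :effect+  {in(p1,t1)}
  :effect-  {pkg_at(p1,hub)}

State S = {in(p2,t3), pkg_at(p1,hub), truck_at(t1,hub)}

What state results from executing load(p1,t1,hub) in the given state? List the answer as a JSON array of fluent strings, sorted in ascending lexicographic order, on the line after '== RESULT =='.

Progress:
  pre ⊆ S: {pkg_at(p1,hub), truck_at(t1,hub)} ⊆ S  — applicable
  S \ del = {in(p2,t3), truck_at(t1,hub)}
  ∪ add   = {in(p1,t1), in(p2,t3), truck_at(t1,hub)}

== RESULT ==
["in(p1,t1)", "in(p2,t3)", "truck_at(t1,hub)"]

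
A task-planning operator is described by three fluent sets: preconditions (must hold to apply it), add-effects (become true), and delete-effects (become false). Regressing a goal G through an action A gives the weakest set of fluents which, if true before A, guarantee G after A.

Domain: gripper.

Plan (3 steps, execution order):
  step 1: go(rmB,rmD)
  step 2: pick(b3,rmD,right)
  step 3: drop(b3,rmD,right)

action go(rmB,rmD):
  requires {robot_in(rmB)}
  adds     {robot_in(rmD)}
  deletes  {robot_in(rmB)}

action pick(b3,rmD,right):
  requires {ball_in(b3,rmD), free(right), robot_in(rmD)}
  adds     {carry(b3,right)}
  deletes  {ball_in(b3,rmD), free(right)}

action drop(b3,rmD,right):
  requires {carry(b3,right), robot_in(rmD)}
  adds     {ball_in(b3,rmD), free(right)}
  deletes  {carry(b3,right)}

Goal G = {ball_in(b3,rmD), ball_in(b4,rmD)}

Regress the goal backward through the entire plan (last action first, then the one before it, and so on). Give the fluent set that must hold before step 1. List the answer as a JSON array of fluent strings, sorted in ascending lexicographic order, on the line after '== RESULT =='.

Regress step by step:
  through step 3 (drop(b3,rmD,right)): drop {ball_in(b3,rmD)}, keep {ball_in(b4,rmD)}, require {carry(b3,right), robot_in(rmD)}
    → {ball_in(b4,rmD), carry(b3,right), robot_in(rmD)}
  through step 2 (pick(b3,rmD,right)): drop {carry(b3,right)}, keep {ball_in(b4,rmD), robot_in(rmD)}, require {ball_in(b3,rmD), free(right), robot_in(rmD)}
    → {ball_in(b3,rmD), ball_in(b4,rmD), free(right), robot_in(rmD)}
  through step 1 (go(rmB,rmD)): drop {robot_in(rmD)}, keep {ball_in(b3,rmD), ball_in(b4,rmD), free(right)}, require {robot_in(rmB)}
    → {ball_in(b3,rmD), ball_in(b4,rmD), free(right), robot_in(rmB)}

== RESULT ==
["ball_in(b3,rmD)", "ball_in(b4,rmD)", "free(right)", "robot_in(rmB)"]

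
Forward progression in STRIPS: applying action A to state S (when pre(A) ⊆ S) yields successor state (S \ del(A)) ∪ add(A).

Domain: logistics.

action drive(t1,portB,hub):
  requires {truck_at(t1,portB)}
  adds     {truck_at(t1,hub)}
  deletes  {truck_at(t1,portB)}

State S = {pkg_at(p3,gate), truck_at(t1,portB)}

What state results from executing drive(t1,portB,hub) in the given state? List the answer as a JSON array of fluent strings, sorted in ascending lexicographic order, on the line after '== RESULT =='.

Compute (S \ del) ∪ add:
  pre ⊆ S: {truck_at(t1,portB)} ⊆ S  — applicable
  S \ del = {pkg_at(p3,gate)}
  ∪ add   = {pkg_at(p3,gate), truck_at(t1,hub)}

== RESULT ==
["pkg_at(p3,gate)", "truck_at(t1,hub)"]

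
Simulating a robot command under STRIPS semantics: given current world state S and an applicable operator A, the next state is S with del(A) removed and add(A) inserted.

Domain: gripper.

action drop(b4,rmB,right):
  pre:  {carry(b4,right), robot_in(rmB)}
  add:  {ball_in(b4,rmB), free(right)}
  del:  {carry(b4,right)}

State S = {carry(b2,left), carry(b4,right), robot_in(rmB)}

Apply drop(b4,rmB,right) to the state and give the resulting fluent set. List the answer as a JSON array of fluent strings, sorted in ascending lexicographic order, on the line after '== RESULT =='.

Progress:
  pre ⊆ S: {carry(b4,right), robot_in(rmB)} ⊆ S  — applicable
  S \ del = {carry(b2,left), robot_in(rmB)}
  ∪ add   = {ball_in(b4,rmB), carry(b2,left), free(right), robot_in(rmB)}

== RESULT ==
["ball_in(b4,rmB)", "carry(b2,left)", "free(right)", "robot_in(rmB)"]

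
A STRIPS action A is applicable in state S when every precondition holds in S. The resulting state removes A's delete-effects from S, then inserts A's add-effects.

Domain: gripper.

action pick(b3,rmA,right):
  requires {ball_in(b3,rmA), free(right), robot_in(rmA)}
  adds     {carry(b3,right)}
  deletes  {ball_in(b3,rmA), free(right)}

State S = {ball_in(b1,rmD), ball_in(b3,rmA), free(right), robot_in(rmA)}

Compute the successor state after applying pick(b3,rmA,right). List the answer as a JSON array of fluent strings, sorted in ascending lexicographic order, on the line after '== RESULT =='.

Compute (S \ del) ∪ add:
  pre ⊆ S: {ball_in(b3,rmA), free(right), robot_in(rmA)} ⊆ S  — applicable
  S \ del = {ball_in(b1,rmD), robot_in(rmA)}
  ∪ add   = {ball_in(b1,rmD), carry(b3,right), robot_in(rmA)}

== RESULT ==
["ball_in(b1,rmD)", "carry(b3,right)", "robot_in(rmA)"]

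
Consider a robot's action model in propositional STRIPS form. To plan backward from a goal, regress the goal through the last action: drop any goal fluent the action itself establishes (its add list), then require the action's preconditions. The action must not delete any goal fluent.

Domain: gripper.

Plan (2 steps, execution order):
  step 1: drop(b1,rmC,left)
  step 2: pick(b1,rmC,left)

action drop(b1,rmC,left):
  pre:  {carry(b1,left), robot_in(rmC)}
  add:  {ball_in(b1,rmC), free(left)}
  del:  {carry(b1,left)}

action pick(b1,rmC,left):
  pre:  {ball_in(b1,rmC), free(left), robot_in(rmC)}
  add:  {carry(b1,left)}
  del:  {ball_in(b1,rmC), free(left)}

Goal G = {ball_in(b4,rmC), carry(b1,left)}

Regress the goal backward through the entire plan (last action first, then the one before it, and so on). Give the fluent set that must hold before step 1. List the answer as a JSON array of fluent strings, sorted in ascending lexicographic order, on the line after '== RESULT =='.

Work backward from the goal:
  through step 2 (pick(b1,rmC,left)): drop {carry(b1,left)}, keep {ball_in(b4,rmC)}, require {ball_in(b1,rmC), free(left), robot_in(rmC)}
    → {ball_in(b1,rmC), ball_in(b4,rmC), free(left), robot_in(rmC)}
  through step 1 (drop(b1,rmC,left)): drop {ball_in(b1,rmC), free(left)}, keep {ball_in(b4,rmC), robot_in(rmC)}, require {carry(b1,left), robot_in(rmC)}
    → {ball_in(b4,rmC), carry(b1,left), robot_in(rmC)}

== RESULT ==
["ball_in(b4,rmC)", "carry(b1,left)", "robot_in(rmC)"]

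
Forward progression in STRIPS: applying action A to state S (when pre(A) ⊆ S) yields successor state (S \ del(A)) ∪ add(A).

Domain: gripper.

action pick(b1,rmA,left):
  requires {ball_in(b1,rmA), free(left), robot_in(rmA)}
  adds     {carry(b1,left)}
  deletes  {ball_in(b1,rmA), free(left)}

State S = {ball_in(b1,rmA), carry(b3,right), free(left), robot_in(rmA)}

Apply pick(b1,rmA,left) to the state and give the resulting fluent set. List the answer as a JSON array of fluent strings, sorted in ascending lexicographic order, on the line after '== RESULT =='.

Compute (S \ del) ∪ add:
  pre ⊆ S: {ball_in(b1,rmA), free(left), robot_in(rmA)} ⊆ S  — applicable
  S \ del = {carry(b3,right), robot_in(rmA)}
  ∪ add   = {carry(b1,left), carry(b3,right), robot_in(rmA)}

== RESULT ==
["carry(b1,left)", "carry(b3,right)", "robot_in(rmA)"]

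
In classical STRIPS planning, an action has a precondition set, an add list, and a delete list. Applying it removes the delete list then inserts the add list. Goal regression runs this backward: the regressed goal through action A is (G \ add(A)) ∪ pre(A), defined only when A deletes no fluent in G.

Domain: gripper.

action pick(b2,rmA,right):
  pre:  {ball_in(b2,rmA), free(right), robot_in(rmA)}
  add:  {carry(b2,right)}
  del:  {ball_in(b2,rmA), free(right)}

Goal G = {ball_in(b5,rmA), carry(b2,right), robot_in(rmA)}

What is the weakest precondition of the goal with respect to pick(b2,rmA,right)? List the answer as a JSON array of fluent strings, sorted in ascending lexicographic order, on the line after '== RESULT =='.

Regress:
  G ∩ del = {}  (empty — regression defined)
  G \ add = {ball_in(b5,rmA), carry(b2,right), robot_in(rmA)} \ {carry(b2,right)} = {ball_in(b5,rmA), robot_in(rmA)}
  ∪ pre   = {ball_in(b5,rmA), robot_in(rmA)} ∪ {ball_in(b2,rmA), free(right), robot_in(rmA)}
          = {ball_in(b2,rmA), ball_in(b5,rmA), free(right), robot_in(rmA)}

== RESULT ==
["ball_in(b2,rmA)", "ball_in(b5,rmA)", "free(right)", "robot_in(rmA)"]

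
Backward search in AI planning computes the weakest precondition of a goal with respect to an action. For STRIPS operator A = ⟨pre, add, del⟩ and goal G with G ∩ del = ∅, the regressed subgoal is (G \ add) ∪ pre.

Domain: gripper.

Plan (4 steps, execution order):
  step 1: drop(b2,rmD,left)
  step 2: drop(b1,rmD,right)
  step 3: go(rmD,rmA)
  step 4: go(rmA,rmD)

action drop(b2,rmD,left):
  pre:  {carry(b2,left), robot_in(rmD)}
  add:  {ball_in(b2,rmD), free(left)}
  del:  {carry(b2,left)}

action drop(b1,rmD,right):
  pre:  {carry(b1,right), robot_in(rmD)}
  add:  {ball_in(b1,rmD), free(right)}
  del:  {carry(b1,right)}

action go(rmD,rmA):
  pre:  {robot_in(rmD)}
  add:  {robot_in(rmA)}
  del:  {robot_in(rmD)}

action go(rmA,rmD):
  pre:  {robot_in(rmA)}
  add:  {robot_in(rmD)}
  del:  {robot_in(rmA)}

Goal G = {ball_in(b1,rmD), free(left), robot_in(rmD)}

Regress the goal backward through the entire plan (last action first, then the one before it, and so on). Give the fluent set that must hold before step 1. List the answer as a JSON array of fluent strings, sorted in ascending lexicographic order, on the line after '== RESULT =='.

Regress step by step:
  through step 4 (go(rmA,rmD)): drop {robot_in(rmD)}, keep {ball_in(b1,rmD), free(left)}, require {robot_in(rmA)}
    → {ball_in(b1,rmD), free(left), robot_in(rmA)}
  through step 3 (go(rmD,rmA)): drop {robot_in(rmA)}, keep {ball_in(b1,rmD), free(left)}, require {robot_in(rmD)}
    → {ball_in(b1,rmD), free(left), robot_in(rmD)}
  through step 2 (drop(b1,rmD,right)): drop {ball_in(b1,rmD)}, keep {free(left), robot_in(rmD)}, require {carry(b1,right), robot_in(rmD)}
    → {carry(b1,right), free(left), robot_in(rmD)}
  through step 1 (drop(b2,rmD,left)): drop {free(left)}, keep {carry(b1,right), robot_in(rmD)}, require {carry(b2,left), robot_in(rmD)}
    → {carry(b1,right), carry(b2,left), robot_in(rmD)}

== RESULT ==
["carry(b1,right)", "carry(b2,left)", "robot_in(rmD)"]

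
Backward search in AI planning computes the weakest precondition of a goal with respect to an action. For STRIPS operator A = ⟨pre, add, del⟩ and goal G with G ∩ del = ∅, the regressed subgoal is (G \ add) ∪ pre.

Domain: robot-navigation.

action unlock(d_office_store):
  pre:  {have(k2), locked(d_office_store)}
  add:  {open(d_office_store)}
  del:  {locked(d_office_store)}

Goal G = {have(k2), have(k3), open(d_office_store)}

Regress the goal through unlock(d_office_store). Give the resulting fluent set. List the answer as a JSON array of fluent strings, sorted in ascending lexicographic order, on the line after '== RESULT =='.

Regress:
  G ∩ del = {}  (empty — regression defined)
  G \ add = {have(k2), have(k3), open(d_office_store)} \ {open(d_office_store)} = {have(k2), have(k3)}
  ∪ pre   = {have(k2), have(k3)} ∪ {have(k2), locked(d_office_store)}
          = {have(k2), have(k3), locked(d_office_store)}

== RESULT ==
["have(k2)", "have(k3)", "locked(d_office_store)"]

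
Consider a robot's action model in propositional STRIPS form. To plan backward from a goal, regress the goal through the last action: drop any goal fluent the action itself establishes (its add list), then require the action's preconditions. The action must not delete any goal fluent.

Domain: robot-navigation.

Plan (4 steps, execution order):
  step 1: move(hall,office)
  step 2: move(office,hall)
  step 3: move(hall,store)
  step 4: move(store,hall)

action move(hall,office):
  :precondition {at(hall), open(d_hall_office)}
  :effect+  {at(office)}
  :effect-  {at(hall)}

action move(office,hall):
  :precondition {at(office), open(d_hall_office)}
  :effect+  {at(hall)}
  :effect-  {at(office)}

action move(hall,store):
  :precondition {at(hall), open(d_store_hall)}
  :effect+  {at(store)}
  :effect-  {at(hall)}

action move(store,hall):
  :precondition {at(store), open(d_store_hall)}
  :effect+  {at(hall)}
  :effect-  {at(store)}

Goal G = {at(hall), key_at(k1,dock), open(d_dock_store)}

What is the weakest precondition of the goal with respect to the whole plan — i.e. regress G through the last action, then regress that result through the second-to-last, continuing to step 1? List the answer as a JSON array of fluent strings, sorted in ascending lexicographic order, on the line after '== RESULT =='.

Work backward from the goal:
  through step 4 (move(store,hall)): drop {at(hall)}, keep {key_at(k1,dock), open(d_dock_store)}, require {at(store), open(d_store_hall)}
    → {at(store), key_at(k1,dock), open(d_dock_store), open(d_store_hall)}
  through step 3 (move(hall,store)): drop {at(store)}, keep {key_at(k1,dock), open(d_dock_store), open(d_store_hall)}, require {at(hall), open(d_store_hall)}
    → {at(hall), key_at(k1,dock), open(d_dock_store), open(d_store_hall)}
  through step 2 (move(office,hall)): drop {at(hall)}, keep {key_at(k1,dock), open(d_dock_store), open(d_store_hall)}, require {at(office), open(d_hall_office)}
    → {at(office), key_at(k1,dock), open(d_dock_store), open(d_hall_office), open(d_store_hall)}
  through step 1 (move(hall,office)): drop {at(office)}, keep {key_at(k1,dock), open(d_dock_store), open(d_hall_office), open(d_store_hall)}, require {at(hall), open(d_hall_office)}
    → {at(hall), key_at(k1,dock), open(d_dock_store), open(d_hall_office), open(d_store_hall)}

== RESULT ==
["at(hall)", "key_at(k1,dock)", "open(d_dock_store)", "open(d_hall_office)", "open(d_store_hall)"]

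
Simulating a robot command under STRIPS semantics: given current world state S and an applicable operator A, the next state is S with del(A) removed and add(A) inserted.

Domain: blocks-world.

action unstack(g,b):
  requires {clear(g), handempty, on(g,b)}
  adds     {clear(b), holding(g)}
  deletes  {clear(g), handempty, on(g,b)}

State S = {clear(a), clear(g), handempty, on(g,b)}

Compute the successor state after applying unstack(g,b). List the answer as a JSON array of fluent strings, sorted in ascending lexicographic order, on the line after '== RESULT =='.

Progress:
  pre ⊆ S: {clear(g), handempty, on(g,b)} ⊆ S  — applicable
  S \ del = {clear(a)}
  ∪ add   = {clear(a), clear(b), holding(g)}

== RESULT ==
["clear(a)", "clear(b)", "holding(g)"]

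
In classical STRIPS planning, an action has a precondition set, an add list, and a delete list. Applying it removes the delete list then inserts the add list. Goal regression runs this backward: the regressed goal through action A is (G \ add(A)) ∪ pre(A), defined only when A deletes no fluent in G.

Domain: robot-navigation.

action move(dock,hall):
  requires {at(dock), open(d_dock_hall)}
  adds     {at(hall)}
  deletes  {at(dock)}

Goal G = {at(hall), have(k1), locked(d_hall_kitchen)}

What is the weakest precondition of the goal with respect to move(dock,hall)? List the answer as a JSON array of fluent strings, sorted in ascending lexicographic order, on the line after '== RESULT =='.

Compute (G \ add) ∪ pre:
  G ∩ del = {}  (empty — regression defined)
  G \ add = {at(hall), have(k1), locked(d_hall_kitchen)} \ {at(hall)} = {have(k1), locked(d_hall_kitchen)}
  ∪ pre   = {have(k1), locked(d_hall_kitchen)} ∪ {at(dock), open(d_dock_hall)}
          = {at(dock), have(k1), locked(d_hall_kitchen), open(d_dock_hall)}

== RESULT ==
["at(dock)", "have(k1)", "locked(d_hall_kitchen)", "open(d_dock_hall)"]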